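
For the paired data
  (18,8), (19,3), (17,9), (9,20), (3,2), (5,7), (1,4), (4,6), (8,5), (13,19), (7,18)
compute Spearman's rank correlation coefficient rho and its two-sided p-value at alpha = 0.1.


Step 1: Rank x and y separately (midranks; no ties here).
rank(x): 18->10, 19->11, 17->9, 9->7, 3->2, 5->4, 1->1, 4->3, 8->6, 13->8, 7->5
rank(y): 8->7, 3->2, 9->8, 20->11, 2->1, 7->6, 4->3, 6->5, 5->4, 19->10, 18->9
Step 2: d_i = R_x(i) - R_y(i); compute d_i^2.
  (10-7)^2=9, (11-2)^2=81, (9-8)^2=1, (7-11)^2=16, (2-1)^2=1, (4-6)^2=4, (1-3)^2=4, (3-5)^2=4, (6-4)^2=4, (8-10)^2=4, (5-9)^2=16
sum(d^2) = 144.
Step 3: rho = 1 - 6*144 / (11*(11^2 - 1)) = 1 - 864/1320 = 0.345455.
Step 4: Under H0, t = rho * sqrt((n-2)/(1-rho^2)) = 1.1044 ~ t(9).
Step 5: Two-sided p-value from the t-distribution with 9 df = 0.298089.
Step 6: alpha = 0.1. fail to reject H0.

rho = 0.3455, p = 0.298089, fail to reject H0 at alpha = 0.1.


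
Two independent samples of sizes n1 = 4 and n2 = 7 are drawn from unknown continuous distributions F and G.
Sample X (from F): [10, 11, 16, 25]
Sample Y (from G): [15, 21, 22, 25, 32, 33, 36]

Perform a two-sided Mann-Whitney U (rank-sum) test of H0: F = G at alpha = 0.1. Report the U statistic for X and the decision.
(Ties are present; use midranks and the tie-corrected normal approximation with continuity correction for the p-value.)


Step 1: Combine and sort all 11 observations; assign midranks.
sorted (value, group): (10,X), (11,X), (15,Y), (16,X), (21,Y), (22,Y), (25,X), (25,Y), (32,Y), (33,Y), (36,Y)
ranks: 10->1, 11->2, 15->3, 16->4, 21->5, 22->6, 25->7.5, 25->7.5, 32->9, 33->10, 36->11
Step 2: Rank sum for X: R1 = 1 + 2 + 4 + 7.5 = 14.5.
Step 3: U_X = R1 - n1(n1+1)/2 = 14.5 - 4*5/2 = 14.5 - 10 = 4.5.
       U_Y = n1*n2 - U_X = 28 - 4.5 = 23.5.
Step 4: Ties are present, so use the tie-corrected normal approximation (with continuity correction) for the p-value.
Step 5: p-value = 0.088247; compare to alpha = 0.1. reject H0.

U_X = 4.5, p = 0.088247, reject H0 at alpha = 0.1.


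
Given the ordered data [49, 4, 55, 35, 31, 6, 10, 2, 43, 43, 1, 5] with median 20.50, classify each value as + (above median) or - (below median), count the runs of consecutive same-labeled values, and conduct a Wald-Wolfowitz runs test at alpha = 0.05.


Step 1: Compute median = 20.50; label A = above, B = below.
Labels in order: ABAAABBBAABB  (n_A = 6, n_B = 6)
Step 2: Count runs R = 6.
Step 3: Under H0 (random ordering), E[R] = 2*n_A*n_B/(n_A+n_B) + 1 = 2*6*6/12 + 1 = 7.0000.
        Var[R] = 2*n_A*n_B*(2*n_A*n_B - n_A - n_B) / ((n_A+n_B)^2 * (n_A+n_B-1)) = 4320/1584 = 2.7273.
        SD[R] = 1.6514.
Step 4: Continuity-corrected z = (R + 0.5 - E[R]) / SD[R] = (6 + 0.5 - 7.0000) / 1.6514 = -0.3028.
Step 5: Two-sided p-value via normal approximation = 2*(1 - Phi(|z|)) = 0.762069.
Step 6: alpha = 0.05. fail to reject H0.

R = 6, z = -0.3028, p = 0.762069, fail to reject H0.


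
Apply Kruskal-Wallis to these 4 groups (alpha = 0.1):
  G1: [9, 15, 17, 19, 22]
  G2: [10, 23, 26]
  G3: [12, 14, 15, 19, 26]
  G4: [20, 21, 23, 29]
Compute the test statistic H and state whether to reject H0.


Step 1: Combine all N = 17 observations and assign midranks.
sorted (value, group, rank): (9,G1,1), (10,G2,2), (12,G3,3), (14,G3,4), (15,G1,5.5), (15,G3,5.5), (17,G1,7), (19,G1,8.5), (19,G3,8.5), (20,G4,10), (21,G4,11), (22,G1,12), (23,G2,13.5), (23,G4,13.5), (26,G2,15.5), (26,G3,15.5), (29,G4,17)
Step 2: Sum ranks within each group.
R_1 = 34 (n_1 = 5)
R_2 = 31 (n_2 = 3)
R_3 = 36.5 (n_3 = 5)
R_4 = 51.5 (n_4 = 4)
Step 3: H = 12/(N(N+1)) * sum(R_i^2/n_i) - 3(N+1)
     = 12/(17*18) * (34^2/5 + 31^2/3 + 36.5^2/5 + 51.5^2/4) - 3*18
     = 0.039216 * 1481.05 - 54
     = 4.080229.
Step 4: Ties present; correction factor C = 1 - 24/(17^3 - 17) = 0.995098. Corrected H = 4.080229 / 0.995098 = 4.100328.
Step 5: Under H0, H ~ chi^2(3); p-value = 0.250832.
Step 6: alpha = 0.1. fail to reject H0.

H = 4.1003, df = 3, p = 0.250832, fail to reject H0.


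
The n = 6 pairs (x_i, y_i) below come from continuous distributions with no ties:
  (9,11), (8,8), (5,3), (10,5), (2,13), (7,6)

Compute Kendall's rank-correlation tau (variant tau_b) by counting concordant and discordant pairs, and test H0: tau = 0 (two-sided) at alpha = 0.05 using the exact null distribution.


Step 1: Enumerate the 15 unordered pairs (i,j) with i<j and classify each by sign(x_j-x_i) * sign(y_j-y_i).
  (1,2):dx=-1,dy=-3->C; (1,3):dx=-4,dy=-8->C; (1,4):dx=+1,dy=-6->D; (1,5):dx=-7,dy=+2->D
  (1,6):dx=-2,dy=-5->C; (2,3):dx=-3,dy=-5->C; (2,4):dx=+2,dy=-3->D; (2,5):dx=-6,dy=+5->D
  (2,6):dx=-1,dy=-2->C; (3,4):dx=+5,dy=+2->C; (3,5):dx=-3,dy=+10->D; (3,6):dx=+2,dy=+3->C
  (4,5):dx=-8,dy=+8->D; (4,6):dx=-3,dy=+1->D; (5,6):dx=+5,dy=-7->D
Step 2: C = 7, D = 8, total pairs = 15.
Step 3: tau = (C - D)/(n(n-1)/2) = (7 - 8)/15 = -0.066667.
Step 4: Exact two-sided p-value (enumerate n! = 720 permutations of y under H0): p = 1.000000.
Step 5: alpha = 0.05. fail to reject H0.

tau_b = -0.0667 (C=7, D=8), p = 1.000000, fail to reject H0.


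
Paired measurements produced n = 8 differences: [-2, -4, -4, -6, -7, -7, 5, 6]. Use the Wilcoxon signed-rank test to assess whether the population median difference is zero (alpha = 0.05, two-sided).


Step 1: Drop any zero differences (none here) and take |d_i|.
|d| = [2, 4, 4, 6, 7, 7, 5, 6]
Step 2: Midrank |d_i| (ties get averaged ranks).
ranks: |2|->1, |4|->2.5, |4|->2.5, |6|->5.5, |7|->7.5, |7|->7.5, |5|->4, |6|->5.5
Step 3: Attach original signs; sum ranks with positive sign and with negative sign.
W+ = 4 + 5.5 = 9.5
W- = 1 + 2.5 + 2.5 + 5.5 + 7.5 + 7.5 = 26.5
(Check: W+ + W- = 36 should equal n(n+1)/2 = 36.)
Step 4: Test statistic W = min(W+, W-) = 9.5.
Step 5: Ties in |d|, so use the tie-corrected normal approximation.
        E[W] = n(n+1)/4 = 8*9/4 = 18.
        Tie groups: |d|=4 (t=2), |d|=6 (t=2), |d|=7 (t=2); sum(t^3 - t) = 18.
        Var[W] = n(n+1)(2n+1)/24 - sum(t^3-t)/48 = 1224/24 - 18/48 = 50.625.
        z = (W - E[W]) / sqrt(Var[W]) = (9.5 - 18) / 7.1151 = -1.1946.
        Two-sided p = 2*Phi(z) = 0.232228.
Step 6: alpha = 0.05. fail to reject H0.

W+ = 9.5, W- = 26.5, W = min = 9.5, p = 0.232228, fail to reject H0.


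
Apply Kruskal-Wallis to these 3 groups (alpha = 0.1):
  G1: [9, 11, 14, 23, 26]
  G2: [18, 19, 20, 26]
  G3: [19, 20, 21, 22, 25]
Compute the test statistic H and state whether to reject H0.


Step 1: Combine all N = 14 observations and assign midranks.
sorted (value, group, rank): (9,G1,1), (11,G1,2), (14,G1,3), (18,G2,4), (19,G2,5.5), (19,G3,5.5), (20,G2,7.5), (20,G3,7.5), (21,G3,9), (22,G3,10), (23,G1,11), (25,G3,12), (26,G1,13.5), (26,G2,13.5)
Step 2: Sum ranks within each group.
R_1 = 30.5 (n_1 = 5)
R_2 = 30.5 (n_2 = 4)
R_3 = 44 (n_3 = 5)
Step 3: H = 12/(N(N+1)) * sum(R_i^2/n_i) - 3(N+1)
     = 12/(14*15) * (30.5^2/5 + 30.5^2/4 + 44^2/5) - 3*15
     = 0.057143 * 805.812 - 45
     = 1.046429.
Step 4: Ties present; correction factor C = 1 - 18/(14^3 - 14) = 0.993407. Corrected H = 1.046429 / 0.993407 = 1.053374.
Step 5: Under H0, H ~ chi^2(2); p-value = 0.590558.
Step 6: alpha = 0.1. fail to reject H0.

H = 1.0534, df = 2, p = 0.590558, fail to reject H0.


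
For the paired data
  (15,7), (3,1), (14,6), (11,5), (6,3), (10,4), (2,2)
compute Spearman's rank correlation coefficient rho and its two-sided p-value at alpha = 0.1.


Step 1: Rank x and y separately (midranks; no ties here).
rank(x): 15->7, 3->2, 14->6, 11->5, 6->3, 10->4, 2->1
rank(y): 7->7, 1->1, 6->6, 5->5, 3->3, 4->4, 2->2
Step 2: d_i = R_x(i) - R_y(i); compute d_i^2.
  (7-7)^2=0, (2-1)^2=1, (6-6)^2=0, (5-5)^2=0, (3-3)^2=0, (4-4)^2=0, (1-2)^2=1
sum(d^2) = 2.
Step 3: rho = 1 - 6*2 / (7*(7^2 - 1)) = 1 - 12/336 = 0.964286.
Step 4: Under H0, t = rho * sqrt((n-2)/(1-rho^2)) = 8.1408 ~ t(5).
Step 5: Two-sided p-value from the t-distribution with 5 df = 0.000454.
Step 6: alpha = 0.1. reject H0.

rho = 0.9643, p = 0.000454, reject H0 at alpha = 0.1.


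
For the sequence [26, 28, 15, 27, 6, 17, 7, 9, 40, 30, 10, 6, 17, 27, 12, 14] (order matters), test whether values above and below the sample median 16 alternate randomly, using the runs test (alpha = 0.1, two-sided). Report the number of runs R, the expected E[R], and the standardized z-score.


Step 1: Compute median = 16; label A = above, B = below.
Labels in order: AABABABBAABBAABB  (n_A = 8, n_B = 8)
Step 2: Count runs R = 10.
Step 3: Under H0 (random ordering), E[R] = 2*n_A*n_B/(n_A+n_B) + 1 = 2*8*8/16 + 1 = 9.0000.
        Var[R] = 2*n_A*n_B*(2*n_A*n_B - n_A - n_B) / ((n_A+n_B)^2 * (n_A+n_B-1)) = 14336/3840 = 3.7333.
        SD[R] = 1.9322.
Step 4: Continuity-corrected z = (R - 0.5 - E[R]) / SD[R] = (10 - 0.5 - 9.0000) / 1.9322 = 0.2588.
Step 5: Two-sided p-value via normal approximation = 2*(1 - Phi(|z|)) = 0.795809.
Step 6: alpha = 0.1. fail to reject H0.

R = 10, z = 0.2588, p = 0.795809, fail to reject H0.


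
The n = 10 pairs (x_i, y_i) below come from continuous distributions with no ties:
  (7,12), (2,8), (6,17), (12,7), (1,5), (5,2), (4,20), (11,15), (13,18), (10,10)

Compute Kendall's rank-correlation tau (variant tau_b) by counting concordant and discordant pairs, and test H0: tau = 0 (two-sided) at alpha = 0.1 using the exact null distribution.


Step 1: Enumerate the 45 unordered pairs (i,j) with i<j and classify each by sign(x_j-x_i) * sign(y_j-y_i).
  (1,2):dx=-5,dy=-4->C; (1,3):dx=-1,dy=+5->D; (1,4):dx=+5,dy=-5->D; (1,5):dx=-6,dy=-7->C
  (1,6):dx=-2,dy=-10->C; (1,7):dx=-3,dy=+8->D; (1,8):dx=+4,dy=+3->C; (1,9):dx=+6,dy=+6->C
  (1,10):dx=+3,dy=-2->D; (2,3):dx=+4,dy=+9->C; (2,4):dx=+10,dy=-1->D; (2,5):dx=-1,dy=-3->C
  (2,6):dx=+3,dy=-6->D; (2,7):dx=+2,dy=+12->C; (2,8):dx=+9,dy=+7->C; (2,9):dx=+11,dy=+10->C
  (2,10):dx=+8,dy=+2->C; (3,4):dx=+6,dy=-10->D; (3,5):dx=-5,dy=-12->C; (3,6):dx=-1,dy=-15->C
  (3,7):dx=-2,dy=+3->D; (3,8):dx=+5,dy=-2->D; (3,9):dx=+7,dy=+1->C; (3,10):dx=+4,dy=-7->D
  (4,5):dx=-11,dy=-2->C; (4,6):dx=-7,dy=-5->C; (4,7):dx=-8,dy=+13->D; (4,8):dx=-1,dy=+8->D
  (4,9):dx=+1,dy=+11->C; (4,10):dx=-2,dy=+3->D; (5,6):dx=+4,dy=-3->D; (5,7):dx=+3,dy=+15->C
  (5,8):dx=+10,dy=+10->C; (5,9):dx=+12,dy=+13->C; (5,10):dx=+9,dy=+5->C; (6,7):dx=-1,dy=+18->D
  (6,8):dx=+6,dy=+13->C; (6,9):dx=+8,dy=+16->C; (6,10):dx=+5,dy=+8->C; (7,8):dx=+7,dy=-5->D
  (7,9):dx=+9,dy=-2->D; (7,10):dx=+6,dy=-10->D; (8,9):dx=+2,dy=+3->C; (8,10):dx=-1,dy=-5->C
  (9,10):dx=-3,dy=-8->C
Step 2: C = 27, D = 18, total pairs = 45.
Step 3: tau = (C - D)/(n(n-1)/2) = (27 - 18)/45 = 0.200000.
Step 4: Exact two-sided p-value (enumerate n! = 3628800 permutations of y under H0): p = 0.484313.
Step 5: alpha = 0.1. fail to reject H0.

tau_b = 0.2000 (C=27, D=18), p = 0.484313, fail to reject H0.


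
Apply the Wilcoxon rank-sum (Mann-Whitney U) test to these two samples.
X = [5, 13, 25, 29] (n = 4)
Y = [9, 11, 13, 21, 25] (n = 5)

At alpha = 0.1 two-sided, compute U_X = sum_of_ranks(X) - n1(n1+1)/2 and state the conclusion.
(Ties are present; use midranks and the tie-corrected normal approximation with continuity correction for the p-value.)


Step 1: Combine and sort all 9 observations; assign midranks.
sorted (value, group): (5,X), (9,Y), (11,Y), (13,X), (13,Y), (21,Y), (25,X), (25,Y), (29,X)
ranks: 5->1, 9->2, 11->3, 13->4.5, 13->4.5, 21->6, 25->7.5, 25->7.5, 29->9
Step 2: Rank sum for X: R1 = 1 + 4.5 + 7.5 + 9 = 22.
Step 3: U_X = R1 - n1(n1+1)/2 = 22 - 4*5/2 = 22 - 10 = 12.
       U_Y = n1*n2 - U_X = 20 - 12 = 8.
Step 4: Ties are present, so use the tie-corrected normal approximation (with continuity correction) for the p-value.
Step 5: p-value = 0.710992; compare to alpha = 0.1. fail to reject H0.

U_X = 12, p = 0.710992, fail to reject H0 at alpha = 0.1.


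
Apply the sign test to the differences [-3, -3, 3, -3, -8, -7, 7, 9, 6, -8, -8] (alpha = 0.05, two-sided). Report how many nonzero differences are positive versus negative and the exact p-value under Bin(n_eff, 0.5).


Step 1: Discard zero differences. Original n = 11; n_eff = number of nonzero differences = 11.
Nonzero differences (with sign): -3, -3, +3, -3, -8, -7, +7, +9, +6, -8, -8
Step 2: Count signs: positive = 4, negative = 7.
Step 3: Under H0: P(positive) = 0.5, so the number of positives S ~ Bin(11, 0.5).
Step 4: Two-sided exact p-value = sum of Bin(11,0.5) probabilities at or below the observed probability = 0.548828.
Step 5: alpha = 0.05. fail to reject H0.

n_eff = 11, pos = 4, neg = 7, p = 0.548828, fail to reject H0.


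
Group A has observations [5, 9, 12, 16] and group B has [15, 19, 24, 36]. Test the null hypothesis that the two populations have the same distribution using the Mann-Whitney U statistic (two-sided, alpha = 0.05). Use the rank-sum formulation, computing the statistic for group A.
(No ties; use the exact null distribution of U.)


Step 1: Combine and sort all 8 observations; assign midranks.
sorted (value, group): (5,X), (9,X), (12,X), (15,Y), (16,X), (19,Y), (24,Y), (36,Y)
ranks: 5->1, 9->2, 12->3, 15->4, 16->5, 19->6, 24->7, 36->8
Step 2: Rank sum for X: R1 = 1 + 2 + 3 + 5 = 11.
Step 3: U_X = R1 - n1(n1+1)/2 = 11 - 4*5/2 = 11 - 10 = 1.
       U_Y = n1*n2 - U_X = 16 - 1 = 15.
Step 4: No ties, so the exact null distribution of U (based on enumerating the C(8,4) = 70 equally likely rank assignments) gives the two-sided p-value.
Step 5: p-value = 0.057143; compare to alpha = 0.05. fail to reject H0.

U_X = 1, p = 0.057143, fail to reject H0 at alpha = 0.05.


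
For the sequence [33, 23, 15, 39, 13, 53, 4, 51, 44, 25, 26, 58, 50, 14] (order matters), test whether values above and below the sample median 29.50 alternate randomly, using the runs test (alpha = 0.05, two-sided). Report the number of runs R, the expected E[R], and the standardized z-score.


Step 1: Compute median = 29.50; label A = above, B = below.
Labels in order: ABBABABAABBAAB  (n_A = 7, n_B = 7)
Step 2: Count runs R = 10.
Step 3: Under H0 (random ordering), E[R] = 2*n_A*n_B/(n_A+n_B) + 1 = 2*7*7/14 + 1 = 8.0000.
        Var[R] = 2*n_A*n_B*(2*n_A*n_B - n_A - n_B) / ((n_A+n_B)^2 * (n_A+n_B-1)) = 8232/2548 = 3.2308.
        SD[R] = 1.7974.
Step 4: Continuity-corrected z = (R - 0.5 - E[R]) / SD[R] = (10 - 0.5 - 8.0000) / 1.7974 = 0.8345.
Step 5: Two-sided p-value via normal approximation = 2*(1 - Phi(|z|)) = 0.403986.
Step 6: alpha = 0.05. fail to reject H0.

R = 10, z = 0.8345, p = 0.403986, fail to reject H0.


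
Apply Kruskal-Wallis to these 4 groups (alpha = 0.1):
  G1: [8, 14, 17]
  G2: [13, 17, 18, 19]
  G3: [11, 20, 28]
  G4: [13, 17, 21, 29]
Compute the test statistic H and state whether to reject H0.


Step 1: Combine all N = 14 observations and assign midranks.
sorted (value, group, rank): (8,G1,1), (11,G3,2), (13,G2,3.5), (13,G4,3.5), (14,G1,5), (17,G1,7), (17,G2,7), (17,G4,7), (18,G2,9), (19,G2,10), (20,G3,11), (21,G4,12), (28,G3,13), (29,G4,14)
Step 2: Sum ranks within each group.
R_1 = 13 (n_1 = 3)
R_2 = 29.5 (n_2 = 4)
R_3 = 26 (n_3 = 3)
R_4 = 36.5 (n_4 = 4)
Step 3: H = 12/(N(N+1)) * sum(R_i^2/n_i) - 3(N+1)
     = 12/(14*15) * (13^2/3 + 29.5^2/4 + 26^2/3 + 36.5^2/4) - 3*15
     = 0.057143 * 832.292 - 45
     = 2.559524.
Step 4: Ties present; correction factor C = 1 - 30/(14^3 - 14) = 0.989011. Corrected H = 2.559524 / 0.989011 = 2.587963.
Step 5: Under H0, H ~ chi^2(3); p-value = 0.459604.
Step 6: alpha = 0.1. fail to reject H0.

H = 2.5880, df = 3, p = 0.459604, fail to reject H0.


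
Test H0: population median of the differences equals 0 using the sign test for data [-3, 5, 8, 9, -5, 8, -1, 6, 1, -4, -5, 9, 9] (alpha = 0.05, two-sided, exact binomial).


Step 1: Discard zero differences. Original n = 13; n_eff = number of nonzero differences = 13.
Nonzero differences (with sign): -3, +5, +8, +9, -5, +8, -1, +6, +1, -4, -5, +9, +9
Step 2: Count signs: positive = 8, negative = 5.
Step 3: Under H0: P(positive) = 0.5, so the number of positives S ~ Bin(13, 0.5).
Step 4: Two-sided exact p-value = sum of Bin(13,0.5) probabilities at or below the observed probability = 0.581055.
Step 5: alpha = 0.05. fail to reject H0.

n_eff = 13, pos = 8, neg = 5, p = 0.581055, fail to reject H0.


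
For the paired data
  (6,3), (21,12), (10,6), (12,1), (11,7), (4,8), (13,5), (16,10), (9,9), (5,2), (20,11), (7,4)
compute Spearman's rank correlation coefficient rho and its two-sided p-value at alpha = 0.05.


Step 1: Rank x and y separately (midranks; no ties here).
rank(x): 6->3, 21->12, 10->6, 12->8, 11->7, 4->1, 13->9, 16->10, 9->5, 5->2, 20->11, 7->4
rank(y): 3->3, 12->12, 6->6, 1->1, 7->7, 8->8, 5->5, 10->10, 9->9, 2->2, 11->11, 4->4
Step 2: d_i = R_x(i) - R_y(i); compute d_i^2.
  (3-3)^2=0, (12-12)^2=0, (6-6)^2=0, (8-1)^2=49, (7-7)^2=0, (1-8)^2=49, (9-5)^2=16, (10-10)^2=0, (5-9)^2=16, (2-2)^2=0, (11-11)^2=0, (4-4)^2=0
sum(d^2) = 130.
Step 3: rho = 1 - 6*130 / (12*(12^2 - 1)) = 1 - 780/1716 = 0.545455.
Step 4: Under H0, t = rho * sqrt((n-2)/(1-rho^2)) = 2.0580 ~ t(10).
Step 5: Two-sided p-value from the t-distribution with 10 df = 0.066612.
Step 6: alpha = 0.05. fail to reject H0.

rho = 0.5455, p = 0.066612, fail to reject H0 at alpha = 0.05.


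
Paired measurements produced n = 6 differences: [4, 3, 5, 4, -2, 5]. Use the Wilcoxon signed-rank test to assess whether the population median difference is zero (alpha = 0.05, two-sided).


Step 1: Drop any zero differences (none here) and take |d_i|.
|d| = [4, 3, 5, 4, 2, 5]
Step 2: Midrank |d_i| (ties get averaged ranks).
ranks: |4|->3.5, |3|->2, |5|->5.5, |4|->3.5, |2|->1, |5|->5.5
Step 3: Attach original signs; sum ranks with positive sign and with negative sign.
W+ = 3.5 + 2 + 5.5 + 3.5 + 5.5 = 20
W- = 1 = 1
(Check: W+ + W- = 21 should equal n(n+1)/2 = 21.)
Step 4: Test statistic W = min(W+, W-) = 1.
Step 5: Ties in |d|, so use the tie-corrected normal approximation.
        E[W] = n(n+1)/4 = 6*7/4 = 10.5.
        Tie groups: |d|=4 (t=2), |d|=5 (t=2); sum(t^3 - t) = 12.
        Var[W] = n(n+1)(2n+1)/24 - sum(t^3-t)/48 = 546/24 - 12/48 = 22.5.
        z = (W - E[W]) / sqrt(Var[W]) = (1 - 10.5) / 4.7434 = -2.0028.
        Two-sided p = 2*Phi(z) = 0.045201.
Step 6: alpha = 0.05. reject H0.

W+ = 20, W- = 1, W = min = 1, p = 0.045201, reject H0.


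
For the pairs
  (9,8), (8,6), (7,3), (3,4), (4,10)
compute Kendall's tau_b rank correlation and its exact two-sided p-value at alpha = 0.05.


Step 1: Enumerate the 10 unordered pairs (i,j) with i<j and classify each by sign(x_j-x_i) * sign(y_j-y_i).
  (1,2):dx=-1,dy=-2->C; (1,3):dx=-2,dy=-5->C; (1,4):dx=-6,dy=-4->C; (1,5):dx=-5,dy=+2->D
  (2,3):dx=-1,dy=-3->C; (2,4):dx=-5,dy=-2->C; (2,5):dx=-4,dy=+4->D; (3,4):dx=-4,dy=+1->D
  (3,5):dx=-3,dy=+7->D; (4,5):dx=+1,dy=+6->C
Step 2: C = 6, D = 4, total pairs = 10.
Step 3: tau = (C - D)/(n(n-1)/2) = (6 - 4)/10 = 0.200000.
Step 4: Exact two-sided p-value (enumerate n! = 120 permutations of y under H0): p = 0.816667.
Step 5: alpha = 0.05. fail to reject H0.

tau_b = 0.2000 (C=6, D=4), p = 0.816667, fail to reject H0.


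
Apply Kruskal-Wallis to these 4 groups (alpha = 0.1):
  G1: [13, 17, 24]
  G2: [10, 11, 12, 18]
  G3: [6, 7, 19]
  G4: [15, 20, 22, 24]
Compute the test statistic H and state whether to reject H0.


Step 1: Combine all N = 14 observations and assign midranks.
sorted (value, group, rank): (6,G3,1), (7,G3,2), (10,G2,3), (11,G2,4), (12,G2,5), (13,G1,6), (15,G4,7), (17,G1,8), (18,G2,9), (19,G3,10), (20,G4,11), (22,G4,12), (24,G1,13.5), (24,G4,13.5)
Step 2: Sum ranks within each group.
R_1 = 27.5 (n_1 = 3)
R_2 = 21 (n_2 = 4)
R_3 = 13 (n_3 = 3)
R_4 = 43.5 (n_4 = 4)
Step 3: H = 12/(N(N+1)) * sum(R_i^2/n_i) - 3(N+1)
     = 12/(14*15) * (27.5^2/3 + 21^2/4 + 13^2/3 + 43.5^2/4) - 3*15
     = 0.057143 * 891.729 - 45
     = 5.955952.
Step 4: Ties present; correction factor C = 1 - 6/(14^3 - 14) = 0.997802. Corrected H = 5.955952 / 0.997802 = 5.969071.
Step 5: Under H0, H ~ chi^2(3); p-value = 0.113125.
Step 6: alpha = 0.1. fail to reject H0.

H = 5.9691, df = 3, p = 0.113125, fail to reject H0.


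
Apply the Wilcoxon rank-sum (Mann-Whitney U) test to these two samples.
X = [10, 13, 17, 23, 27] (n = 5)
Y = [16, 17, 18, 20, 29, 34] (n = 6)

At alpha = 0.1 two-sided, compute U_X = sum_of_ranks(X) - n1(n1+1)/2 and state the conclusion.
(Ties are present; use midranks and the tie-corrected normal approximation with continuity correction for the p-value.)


Step 1: Combine and sort all 11 observations; assign midranks.
sorted (value, group): (10,X), (13,X), (16,Y), (17,X), (17,Y), (18,Y), (20,Y), (23,X), (27,X), (29,Y), (34,Y)
ranks: 10->1, 13->2, 16->3, 17->4.5, 17->4.5, 18->6, 20->7, 23->8, 27->9, 29->10, 34->11
Step 2: Rank sum for X: R1 = 1 + 2 + 4.5 + 8 + 9 = 24.5.
Step 3: U_X = R1 - n1(n1+1)/2 = 24.5 - 5*6/2 = 24.5 - 15 = 9.5.
       U_Y = n1*n2 - U_X = 30 - 9.5 = 20.5.
Step 4: Ties are present, so use the tie-corrected normal approximation (with continuity correction) for the p-value.
Step 5: p-value = 0.360216; compare to alpha = 0.1. fail to reject H0.

U_X = 9.5, p = 0.360216, fail to reject H0 at alpha = 0.1.


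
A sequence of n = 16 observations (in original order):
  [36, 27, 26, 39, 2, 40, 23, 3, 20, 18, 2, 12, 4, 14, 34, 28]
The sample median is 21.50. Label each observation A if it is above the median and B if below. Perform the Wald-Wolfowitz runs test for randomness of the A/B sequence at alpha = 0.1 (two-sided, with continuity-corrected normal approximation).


Step 1: Compute median = 21.50; label A = above, B = below.
Labels in order: AAAABAABBBBBBBAA  (n_A = 8, n_B = 8)
Step 2: Count runs R = 5.
Step 3: Under H0 (random ordering), E[R] = 2*n_A*n_B/(n_A+n_B) + 1 = 2*8*8/16 + 1 = 9.0000.
        Var[R] = 2*n_A*n_B*(2*n_A*n_B - n_A - n_B) / ((n_A+n_B)^2 * (n_A+n_B-1)) = 14336/3840 = 3.7333.
        SD[R] = 1.9322.
Step 4: Continuity-corrected z = (R + 0.5 - E[R]) / SD[R] = (5 + 0.5 - 9.0000) / 1.9322 = -1.8114.
Step 5: Two-sided p-value via normal approximation = 2*(1 - Phi(|z|)) = 0.070076.
Step 6: alpha = 0.1. reject H0.

R = 5, z = -1.8114, p = 0.070076, reject H0.


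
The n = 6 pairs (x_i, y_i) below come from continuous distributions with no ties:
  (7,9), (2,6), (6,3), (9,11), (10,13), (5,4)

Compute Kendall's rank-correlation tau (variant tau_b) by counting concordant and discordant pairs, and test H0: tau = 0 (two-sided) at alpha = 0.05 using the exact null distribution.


Step 1: Enumerate the 15 unordered pairs (i,j) with i<j and classify each by sign(x_j-x_i) * sign(y_j-y_i).
  (1,2):dx=-5,dy=-3->C; (1,3):dx=-1,dy=-6->C; (1,4):dx=+2,dy=+2->C; (1,5):dx=+3,dy=+4->C
  (1,6):dx=-2,dy=-5->C; (2,3):dx=+4,dy=-3->D; (2,4):dx=+7,dy=+5->C; (2,5):dx=+8,dy=+7->C
  (2,6):dx=+3,dy=-2->D; (3,4):dx=+3,dy=+8->C; (3,5):dx=+4,dy=+10->C; (3,6):dx=-1,dy=+1->D
  (4,5):dx=+1,dy=+2->C; (4,6):dx=-4,dy=-7->C; (5,6):dx=-5,dy=-9->C
Step 2: C = 12, D = 3, total pairs = 15.
Step 3: tau = (C - D)/(n(n-1)/2) = (12 - 3)/15 = 0.600000.
Step 4: Exact two-sided p-value (enumerate n! = 720 permutations of y under H0): p = 0.136111.
Step 5: alpha = 0.05. fail to reject H0.

tau_b = 0.6000 (C=12, D=3), p = 0.136111, fail to reject H0.


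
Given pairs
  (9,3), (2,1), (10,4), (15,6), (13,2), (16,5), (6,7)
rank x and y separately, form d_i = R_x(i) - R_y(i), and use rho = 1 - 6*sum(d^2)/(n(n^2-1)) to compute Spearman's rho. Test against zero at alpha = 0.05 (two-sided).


Step 1: Rank x and y separately (midranks; no ties here).
rank(x): 9->3, 2->1, 10->4, 15->6, 13->5, 16->7, 6->2
rank(y): 3->3, 1->1, 4->4, 6->6, 2->2, 5->5, 7->7
Step 2: d_i = R_x(i) - R_y(i); compute d_i^2.
  (3-3)^2=0, (1-1)^2=0, (4-4)^2=0, (6-6)^2=0, (5-2)^2=9, (7-5)^2=4, (2-7)^2=25
sum(d^2) = 38.
Step 3: rho = 1 - 6*38 / (7*(7^2 - 1)) = 1 - 228/336 = 0.321429.
Step 4: Under H0, t = rho * sqrt((n-2)/(1-rho^2)) = 0.7590 ~ t(5).
Step 5: Two-sided p-value from the t-distribution with 5 df = 0.482072.
Step 6: alpha = 0.05. fail to reject H0.

rho = 0.3214, p = 0.482072, fail to reject H0 at alpha = 0.05.


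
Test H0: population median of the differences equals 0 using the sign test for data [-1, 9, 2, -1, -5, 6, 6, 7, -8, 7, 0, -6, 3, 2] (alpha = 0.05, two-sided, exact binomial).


Step 1: Discard zero differences. Original n = 14; n_eff = number of nonzero differences = 13.
Nonzero differences (with sign): -1, +9, +2, -1, -5, +6, +6, +7, -8, +7, -6, +3, +2
Step 2: Count signs: positive = 8, negative = 5.
Step 3: Under H0: P(positive) = 0.5, so the number of positives S ~ Bin(13, 0.5).
Step 4: Two-sided exact p-value = sum of Bin(13,0.5) probabilities at or below the observed probability = 0.581055.
Step 5: alpha = 0.05. fail to reject H0.

n_eff = 13, pos = 8, neg = 5, p = 0.581055, fail to reject H0.


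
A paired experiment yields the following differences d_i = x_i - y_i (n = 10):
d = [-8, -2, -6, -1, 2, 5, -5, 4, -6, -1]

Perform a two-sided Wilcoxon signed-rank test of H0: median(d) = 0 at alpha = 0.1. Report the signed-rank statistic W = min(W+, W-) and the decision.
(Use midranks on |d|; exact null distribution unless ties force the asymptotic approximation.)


Step 1: Drop any zero differences (none here) and take |d_i|.
|d| = [8, 2, 6, 1, 2, 5, 5, 4, 6, 1]
Step 2: Midrank |d_i| (ties get averaged ranks).
ranks: |8|->10, |2|->3.5, |6|->8.5, |1|->1.5, |2|->3.5, |5|->6.5, |5|->6.5, |4|->5, |6|->8.5, |1|->1.5
Step 3: Attach original signs; sum ranks with positive sign and with negative sign.
W+ = 3.5 + 6.5 + 5 = 15
W- = 10 + 3.5 + 8.5 + 1.5 + 6.5 + 8.5 + 1.5 = 40
(Check: W+ + W- = 55 should equal n(n+1)/2 = 55.)
Step 4: Test statistic W = min(W+, W-) = 15.
Step 5: Ties in |d|, so use the tie-corrected normal approximation.
        E[W] = n(n+1)/4 = 10*11/4 = 27.5.
        Tie groups: |d|=1 (t=2), |d|=2 (t=2), |d|=5 (t=2), |d|=6 (t=2); sum(t^3 - t) = 24.
        Var[W] = n(n+1)(2n+1)/24 - sum(t^3-t)/48 = 2310/24 - 24/48 = 95.75.
        z = (W - E[W]) / sqrt(Var[W]) = (15 - 27.5) / 9.7852 = -1.2774.
        Two-sided p = 2*Phi(z) = 0.201447.
Step 6: alpha = 0.1. fail to reject H0.

W+ = 15, W- = 40, W = min = 15, p = 0.201447, fail to reject H0.


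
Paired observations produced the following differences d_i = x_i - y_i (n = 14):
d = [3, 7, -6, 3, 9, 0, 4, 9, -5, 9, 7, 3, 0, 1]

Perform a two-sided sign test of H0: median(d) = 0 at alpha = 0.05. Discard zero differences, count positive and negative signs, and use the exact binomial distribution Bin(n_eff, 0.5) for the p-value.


Step 1: Discard zero differences. Original n = 14; n_eff = number of nonzero differences = 12.
Nonzero differences (with sign): +3, +7, -6, +3, +9, +4, +9, -5, +9, +7, +3, +1
Step 2: Count signs: positive = 10, negative = 2.
Step 3: Under H0: P(positive) = 0.5, so the number of positives S ~ Bin(12, 0.5).
Step 4: Two-sided exact p-value = sum of Bin(12,0.5) probabilities at or below the observed probability = 0.038574.
Step 5: alpha = 0.05. reject H0.

n_eff = 12, pos = 10, neg = 2, p = 0.038574, reject H0.


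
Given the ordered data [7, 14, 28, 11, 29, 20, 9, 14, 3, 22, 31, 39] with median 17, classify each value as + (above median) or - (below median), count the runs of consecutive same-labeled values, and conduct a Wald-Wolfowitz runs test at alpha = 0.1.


Step 1: Compute median = 17; label A = above, B = below.
Labels in order: BBABAABBBAAA  (n_A = 6, n_B = 6)
Step 2: Count runs R = 6.
Step 3: Under H0 (random ordering), E[R] = 2*n_A*n_B/(n_A+n_B) + 1 = 2*6*6/12 + 1 = 7.0000.
        Var[R] = 2*n_A*n_B*(2*n_A*n_B - n_A - n_B) / ((n_A+n_B)^2 * (n_A+n_B-1)) = 4320/1584 = 2.7273.
        SD[R] = 1.6514.
Step 4: Continuity-corrected z = (R + 0.5 - E[R]) / SD[R] = (6 + 0.5 - 7.0000) / 1.6514 = -0.3028.
Step 5: Two-sided p-value via normal approximation = 2*(1 - Phi(|z|)) = 0.762069.
Step 6: alpha = 0.1. fail to reject H0.

R = 6, z = -0.3028, p = 0.762069, fail to reject H0.


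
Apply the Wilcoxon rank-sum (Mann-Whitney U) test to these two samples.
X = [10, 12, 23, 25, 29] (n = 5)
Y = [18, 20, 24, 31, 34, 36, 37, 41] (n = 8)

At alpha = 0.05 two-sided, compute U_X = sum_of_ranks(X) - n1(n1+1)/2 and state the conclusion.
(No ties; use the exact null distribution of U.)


Step 1: Combine and sort all 13 observations; assign midranks.
sorted (value, group): (10,X), (12,X), (18,Y), (20,Y), (23,X), (24,Y), (25,X), (29,X), (31,Y), (34,Y), (36,Y), (37,Y), (41,Y)
ranks: 10->1, 12->2, 18->3, 20->4, 23->5, 24->6, 25->7, 29->8, 31->9, 34->10, 36->11, 37->12, 41->13
Step 2: Rank sum for X: R1 = 1 + 2 + 5 + 7 + 8 = 23.
Step 3: U_X = R1 - n1(n1+1)/2 = 23 - 5*6/2 = 23 - 15 = 8.
       U_Y = n1*n2 - U_X = 40 - 8 = 32.
Step 4: No ties, so the exact null distribution of U (based on enumerating the C(13,5) = 1287 equally likely rank assignments) gives the two-sided p-value.
Step 5: p-value = 0.093240; compare to alpha = 0.05. fail to reject H0.

U_X = 8, p = 0.093240, fail to reject H0 at alpha = 0.05.


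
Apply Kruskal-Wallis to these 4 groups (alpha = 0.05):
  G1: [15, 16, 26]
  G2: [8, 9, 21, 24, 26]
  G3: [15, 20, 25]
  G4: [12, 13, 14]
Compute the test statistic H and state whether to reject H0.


Step 1: Combine all N = 14 observations and assign midranks.
sorted (value, group, rank): (8,G2,1), (9,G2,2), (12,G4,3), (13,G4,4), (14,G4,5), (15,G1,6.5), (15,G3,6.5), (16,G1,8), (20,G3,9), (21,G2,10), (24,G2,11), (25,G3,12), (26,G1,13.5), (26,G2,13.5)
Step 2: Sum ranks within each group.
R_1 = 28 (n_1 = 3)
R_2 = 37.5 (n_2 = 5)
R_3 = 27.5 (n_3 = 3)
R_4 = 12 (n_4 = 3)
Step 3: H = 12/(N(N+1)) * sum(R_i^2/n_i) - 3(N+1)
     = 12/(14*15) * (28^2/3 + 37.5^2/5 + 27.5^2/3 + 12^2/3) - 3*15
     = 0.057143 * 842.667 - 45
     = 3.152381.
Step 4: Ties present; correction factor C = 1 - 12/(14^3 - 14) = 0.995604. Corrected H = 3.152381 / 0.995604 = 3.166299.
Step 5: Under H0, H ~ chi^2(3); p-value = 0.366689.
Step 6: alpha = 0.05. fail to reject H0.

H = 3.1663, df = 3, p = 0.366689, fail to reject H0.


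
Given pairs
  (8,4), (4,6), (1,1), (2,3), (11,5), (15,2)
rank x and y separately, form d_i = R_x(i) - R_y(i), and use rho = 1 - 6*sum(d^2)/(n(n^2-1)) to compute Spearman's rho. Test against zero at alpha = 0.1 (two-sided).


Step 1: Rank x and y separately (midranks; no ties here).
rank(x): 8->4, 4->3, 1->1, 2->2, 11->5, 15->6
rank(y): 4->4, 6->6, 1->1, 3->3, 5->5, 2->2
Step 2: d_i = R_x(i) - R_y(i); compute d_i^2.
  (4-4)^2=0, (3-6)^2=9, (1-1)^2=0, (2-3)^2=1, (5-5)^2=0, (6-2)^2=16
sum(d^2) = 26.
Step 3: rho = 1 - 6*26 / (6*(6^2 - 1)) = 1 - 156/210 = 0.257143.
Step 4: Under H0, t = rho * sqrt((n-2)/(1-rho^2)) = 0.5322 ~ t(4).
Step 5: Two-sided p-value from the t-distribution with 4 df = 0.622787.
Step 6: alpha = 0.1. fail to reject H0.

rho = 0.2571, p = 0.622787, fail to reject H0 at alpha = 0.1.


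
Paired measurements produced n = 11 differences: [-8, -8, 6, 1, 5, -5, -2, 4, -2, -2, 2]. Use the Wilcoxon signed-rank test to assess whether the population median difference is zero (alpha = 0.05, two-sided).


Step 1: Drop any zero differences (none here) and take |d_i|.
|d| = [8, 8, 6, 1, 5, 5, 2, 4, 2, 2, 2]
Step 2: Midrank |d_i| (ties get averaged ranks).
ranks: |8|->10.5, |8|->10.5, |6|->9, |1|->1, |5|->7.5, |5|->7.5, |2|->3.5, |4|->6, |2|->3.5, |2|->3.5, |2|->3.5
Step 3: Attach original signs; sum ranks with positive sign and with negative sign.
W+ = 9 + 1 + 7.5 + 6 + 3.5 = 27
W- = 10.5 + 10.5 + 7.5 + 3.5 + 3.5 + 3.5 = 39
(Check: W+ + W- = 66 should equal n(n+1)/2 = 66.)
Step 4: Test statistic W = min(W+, W-) = 27.
Step 5: Ties in |d|, so use the tie-corrected normal approximation.
        E[W] = n(n+1)/4 = 11*12/4 = 33.
        Tie groups: |d|=2 (t=4), |d|=5 (t=2), |d|=8 (t=2); sum(t^3 - t) = 72.
        Var[W] = n(n+1)(2n+1)/24 - sum(t^3-t)/48 = 3036/24 - 72/48 = 125.
        z = (W - E[W]) / sqrt(Var[W]) = (27 - 33) / 11.1803 = -0.5367.
        Two-sided p = 2*Phi(z) = 0.591505.
Step 6: alpha = 0.05. fail to reject H0.

W+ = 27, W- = 39, W = min = 27, p = 0.591505, fail to reject H0.


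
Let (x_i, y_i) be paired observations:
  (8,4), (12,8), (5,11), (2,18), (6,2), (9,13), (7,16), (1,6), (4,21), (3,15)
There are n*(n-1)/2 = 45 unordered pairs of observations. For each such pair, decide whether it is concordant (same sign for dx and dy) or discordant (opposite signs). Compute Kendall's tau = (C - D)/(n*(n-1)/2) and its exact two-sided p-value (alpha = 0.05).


Step 1: Enumerate the 45 unordered pairs (i,j) with i<j and classify each by sign(x_j-x_i) * sign(y_j-y_i).
  (1,2):dx=+4,dy=+4->C; (1,3):dx=-3,dy=+7->D; (1,4):dx=-6,dy=+14->D; (1,5):dx=-2,dy=-2->C
  (1,6):dx=+1,dy=+9->C; (1,7):dx=-1,dy=+12->D; (1,8):dx=-7,dy=+2->D; (1,9):dx=-4,dy=+17->D
  (1,10):dx=-5,dy=+11->D; (2,3):dx=-7,dy=+3->D; (2,4):dx=-10,dy=+10->D; (2,5):dx=-6,dy=-6->C
  (2,6):dx=-3,dy=+5->D; (2,7):dx=-5,dy=+8->D; (2,8):dx=-11,dy=-2->C; (2,9):dx=-8,dy=+13->D
  (2,10):dx=-9,dy=+7->D; (3,4):dx=-3,dy=+7->D; (3,5):dx=+1,dy=-9->D; (3,6):dx=+4,dy=+2->C
  (3,7):dx=+2,dy=+5->C; (3,8):dx=-4,dy=-5->C; (3,9):dx=-1,dy=+10->D; (3,10):dx=-2,dy=+4->D
  (4,5):dx=+4,dy=-16->D; (4,6):dx=+7,dy=-5->D; (4,7):dx=+5,dy=-2->D; (4,8):dx=-1,dy=-12->C
  (4,9):dx=+2,dy=+3->C; (4,10):dx=+1,dy=-3->D; (5,6):dx=+3,dy=+11->C; (5,7):dx=+1,dy=+14->C
  (5,8):dx=-5,dy=+4->D; (5,9):dx=-2,dy=+19->D; (5,10):dx=-3,dy=+13->D; (6,7):dx=-2,dy=+3->D
  (6,8):dx=-8,dy=-7->C; (6,9):dx=-5,dy=+8->D; (6,10):dx=-6,dy=+2->D; (7,8):dx=-6,dy=-10->C
  (7,9):dx=-3,dy=+5->D; (7,10):dx=-4,dy=-1->C; (8,9):dx=+3,dy=+15->C; (8,10):dx=+2,dy=+9->C
  (9,10):dx=-1,dy=-6->C
Step 2: C = 18, D = 27, total pairs = 45.
Step 3: tau = (C - D)/(n(n-1)/2) = (18 - 27)/45 = -0.200000.
Step 4: Exact two-sided p-value (enumerate n! = 3628800 permutations of y under H0): p = 0.484313.
Step 5: alpha = 0.05. fail to reject H0.

tau_b = -0.2000 (C=18, D=27), p = 0.484313, fail to reject H0.


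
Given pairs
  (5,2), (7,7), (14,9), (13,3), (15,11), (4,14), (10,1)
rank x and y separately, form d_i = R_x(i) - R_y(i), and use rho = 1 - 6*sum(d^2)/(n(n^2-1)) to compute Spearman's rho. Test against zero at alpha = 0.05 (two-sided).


Step 1: Rank x and y separately (midranks; no ties here).
rank(x): 5->2, 7->3, 14->6, 13->5, 15->7, 4->1, 10->4
rank(y): 2->2, 7->4, 9->5, 3->3, 11->6, 14->7, 1->1
Step 2: d_i = R_x(i) - R_y(i); compute d_i^2.
  (2-2)^2=0, (3-4)^2=1, (6-5)^2=1, (5-3)^2=4, (7-6)^2=1, (1-7)^2=36, (4-1)^2=9
sum(d^2) = 52.
Step 3: rho = 1 - 6*52 / (7*(7^2 - 1)) = 1 - 312/336 = 0.071429.
Step 4: Under H0, t = rho * sqrt((n-2)/(1-rho^2)) = 0.1601 ~ t(5).
Step 5: Two-sided p-value from the t-distribution with 5 df = 0.879048.
Step 6: alpha = 0.05. fail to reject H0.

rho = 0.0714, p = 0.879048, fail to reject H0 at alpha = 0.05.


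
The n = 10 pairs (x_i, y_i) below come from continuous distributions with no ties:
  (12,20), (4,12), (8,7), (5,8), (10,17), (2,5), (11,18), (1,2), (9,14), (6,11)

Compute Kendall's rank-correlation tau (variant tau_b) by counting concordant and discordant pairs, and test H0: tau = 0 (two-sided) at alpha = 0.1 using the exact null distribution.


Step 1: Enumerate the 45 unordered pairs (i,j) with i<j and classify each by sign(x_j-x_i) * sign(y_j-y_i).
  (1,2):dx=-8,dy=-8->C; (1,3):dx=-4,dy=-13->C; (1,4):dx=-7,dy=-12->C; (1,5):dx=-2,dy=-3->C
  (1,6):dx=-10,dy=-15->C; (1,7):dx=-1,dy=-2->C; (1,8):dx=-11,dy=-18->C; (1,9):dx=-3,dy=-6->C
  (1,10):dx=-6,dy=-9->C; (2,3):dx=+4,dy=-5->D; (2,4):dx=+1,dy=-4->D; (2,5):dx=+6,dy=+5->C
  (2,6):dx=-2,dy=-7->C; (2,7):dx=+7,dy=+6->C; (2,8):dx=-3,dy=-10->C; (2,9):dx=+5,dy=+2->C
  (2,10):dx=+2,dy=-1->D; (3,4):dx=-3,dy=+1->D; (3,5):dx=+2,dy=+10->C; (3,6):dx=-6,dy=-2->C
  (3,7):dx=+3,dy=+11->C; (3,8):dx=-7,dy=-5->C; (3,9):dx=+1,dy=+7->C; (3,10):dx=-2,dy=+4->D
  (4,5):dx=+5,dy=+9->C; (4,6):dx=-3,dy=-3->C; (4,7):dx=+6,dy=+10->C; (4,8):dx=-4,dy=-6->C
  (4,9):dx=+4,dy=+6->C; (4,10):dx=+1,dy=+3->C; (5,6):dx=-8,dy=-12->C; (5,7):dx=+1,dy=+1->C
  (5,8):dx=-9,dy=-15->C; (5,9):dx=-1,dy=-3->C; (5,10):dx=-4,dy=-6->C; (6,7):dx=+9,dy=+13->C
  (6,8):dx=-1,dy=-3->C; (6,9):dx=+7,dy=+9->C; (6,10):dx=+4,dy=+6->C; (7,8):dx=-10,dy=-16->C
  (7,9):dx=-2,dy=-4->C; (7,10):dx=-5,dy=-7->C; (8,9):dx=+8,dy=+12->C; (8,10):dx=+5,dy=+9->C
  (9,10):dx=-3,dy=-3->C
Step 2: C = 40, D = 5, total pairs = 45.
Step 3: tau = (C - D)/(n(n-1)/2) = (40 - 5)/45 = 0.777778.
Step 4: Exact two-sided p-value (enumerate n! = 3628800 permutations of y under H0): p = 0.000946.
Step 5: alpha = 0.1. reject H0.

tau_b = 0.7778 (C=40, D=5), p = 0.000946, reject H0.


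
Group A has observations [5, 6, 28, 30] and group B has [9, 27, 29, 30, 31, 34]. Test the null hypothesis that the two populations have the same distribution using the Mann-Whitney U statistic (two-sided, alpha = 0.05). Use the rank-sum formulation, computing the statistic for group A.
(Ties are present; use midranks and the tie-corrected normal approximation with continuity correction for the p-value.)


Step 1: Combine and sort all 10 observations; assign midranks.
sorted (value, group): (5,X), (6,X), (9,Y), (27,Y), (28,X), (29,Y), (30,X), (30,Y), (31,Y), (34,Y)
ranks: 5->1, 6->2, 9->3, 27->4, 28->5, 29->6, 30->7.5, 30->7.5, 31->9, 34->10
Step 2: Rank sum for X: R1 = 1 + 2 + 5 + 7.5 = 15.5.
Step 3: U_X = R1 - n1(n1+1)/2 = 15.5 - 4*5/2 = 15.5 - 10 = 5.5.
       U_Y = n1*n2 - U_X = 24 - 5.5 = 18.5.
Step 4: Ties are present, so use the tie-corrected normal approximation (with continuity correction) for the p-value.
Step 5: p-value = 0.199458; compare to alpha = 0.05. fail to reject H0.

U_X = 5.5, p = 0.199458, fail to reject H0 at alpha = 0.05.


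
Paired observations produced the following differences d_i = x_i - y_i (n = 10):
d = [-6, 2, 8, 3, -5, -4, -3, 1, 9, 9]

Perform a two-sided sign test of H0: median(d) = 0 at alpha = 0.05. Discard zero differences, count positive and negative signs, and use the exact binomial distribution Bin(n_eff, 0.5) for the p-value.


Step 1: Discard zero differences. Original n = 10; n_eff = number of nonzero differences = 10.
Nonzero differences (with sign): -6, +2, +8, +3, -5, -4, -3, +1, +9, +9
Step 2: Count signs: positive = 6, negative = 4.
Step 3: Under H0: P(positive) = 0.5, so the number of positives S ~ Bin(10, 0.5).
Step 4: Two-sided exact p-value = sum of Bin(10,0.5) probabilities at or below the observed probability = 0.753906.
Step 5: alpha = 0.05. fail to reject H0.

n_eff = 10, pos = 6, neg = 4, p = 0.753906, fail to reject H0.


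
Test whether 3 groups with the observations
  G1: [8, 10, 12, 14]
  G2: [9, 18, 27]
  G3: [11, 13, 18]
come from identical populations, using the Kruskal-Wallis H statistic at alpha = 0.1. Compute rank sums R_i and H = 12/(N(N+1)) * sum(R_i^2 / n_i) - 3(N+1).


Step 1: Combine all N = 10 observations and assign midranks.
sorted (value, group, rank): (8,G1,1), (9,G2,2), (10,G1,3), (11,G3,4), (12,G1,5), (13,G3,6), (14,G1,7), (18,G2,8.5), (18,G3,8.5), (27,G2,10)
Step 2: Sum ranks within each group.
R_1 = 16 (n_1 = 4)
R_2 = 20.5 (n_2 = 3)
R_3 = 18.5 (n_3 = 3)
Step 3: H = 12/(N(N+1)) * sum(R_i^2/n_i) - 3(N+1)
     = 12/(10*11) * (16^2/4 + 20.5^2/3 + 18.5^2/3) - 3*11
     = 0.109091 * 318.167 - 33
     = 1.709091.
Step 4: Ties present; correction factor C = 1 - 6/(10^3 - 10) = 0.993939. Corrected H = 1.709091 / 0.993939 = 1.719512.
Step 5: Under H0, H ~ chi^2(2); p-value = 0.423265.
Step 6: alpha = 0.1. fail to reject H0.

H = 1.7195, df = 2, p = 0.423265, fail to reject H0.


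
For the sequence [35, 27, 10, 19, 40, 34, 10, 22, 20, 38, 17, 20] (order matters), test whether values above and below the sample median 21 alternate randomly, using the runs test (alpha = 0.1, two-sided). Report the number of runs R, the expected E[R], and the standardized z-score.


Step 1: Compute median = 21; label A = above, B = below.
Labels in order: AABBAABABABB  (n_A = 6, n_B = 6)
Step 2: Count runs R = 8.
Step 3: Under H0 (random ordering), E[R] = 2*n_A*n_B/(n_A+n_B) + 1 = 2*6*6/12 + 1 = 7.0000.
        Var[R] = 2*n_A*n_B*(2*n_A*n_B - n_A - n_B) / ((n_A+n_B)^2 * (n_A+n_B-1)) = 4320/1584 = 2.7273.
        SD[R] = 1.6514.
Step 4: Continuity-corrected z = (R - 0.5 - E[R]) / SD[R] = (8 - 0.5 - 7.0000) / 1.6514 = 0.3028.
Step 5: Two-sided p-value via normal approximation = 2*(1 - Phi(|z|)) = 0.762069.
Step 6: alpha = 0.1. fail to reject H0.

R = 8, z = 0.3028, p = 0.762069, fail to reject H0.


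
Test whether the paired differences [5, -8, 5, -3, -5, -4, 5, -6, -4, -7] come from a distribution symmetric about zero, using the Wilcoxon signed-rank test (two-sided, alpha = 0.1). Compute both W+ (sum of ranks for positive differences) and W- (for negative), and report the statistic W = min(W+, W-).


Step 1: Drop any zero differences (none here) and take |d_i|.
|d| = [5, 8, 5, 3, 5, 4, 5, 6, 4, 7]
Step 2: Midrank |d_i| (ties get averaged ranks).
ranks: |5|->5.5, |8|->10, |5|->5.5, |3|->1, |5|->5.5, |4|->2.5, |5|->5.5, |6|->8, |4|->2.5, |7|->9
Step 3: Attach original signs; sum ranks with positive sign and with negative sign.
W+ = 5.5 + 5.5 + 5.5 = 16.5
W- = 10 + 1 + 5.5 + 2.5 + 8 + 2.5 + 9 = 38.5
(Check: W+ + W- = 55 should equal n(n+1)/2 = 55.)
Step 4: Test statistic W = min(W+, W-) = 16.5.
Step 5: Ties in |d|, so use the tie-corrected normal approximation.
        E[W] = n(n+1)/4 = 10*11/4 = 27.5.
        Tie groups: |d|=4 (t=2), |d|=5 (t=4); sum(t^3 - t) = 66.
        Var[W] = n(n+1)(2n+1)/24 - sum(t^3-t)/48 = 2310/24 - 66/48 = 94.875.
        z = (W - E[W]) / sqrt(Var[W]) = (16.5 - 27.5) / 9.7404 = -1.1293.
        Two-sided p = 2*Phi(z) = 0.258763.
Step 6: alpha = 0.1. fail to reject H0.

W+ = 16.5, W- = 38.5, W = min = 16.5, p = 0.258763, fail to reject H0.
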